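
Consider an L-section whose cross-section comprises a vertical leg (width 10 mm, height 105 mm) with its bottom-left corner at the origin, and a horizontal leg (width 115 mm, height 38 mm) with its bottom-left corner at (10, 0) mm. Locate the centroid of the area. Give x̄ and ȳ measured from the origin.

x̄ = 55.39 mm, ȳ = 25.49 mm

vertical leg: A = 10 × 105 = 1050.00, centroid at (5.00, 52.50).
horizontal leg: A = 115 × 38 = 4370.00, centroid at (67.50, 19.00).
ΣA = 5420.00 mm²
ΣAx̄ = (1050.00)(5.00) + (4370.00)(67.50) = 300225.00 mm³
ΣAȳ = (1050.00)(52.50) + (4370.00)(19.00) = 138155.00 mm³
x̄ = 300225.00 / 5420.00 = 55.39 mm
ȳ = 138155.00 / 5420.00 = 25.49 mm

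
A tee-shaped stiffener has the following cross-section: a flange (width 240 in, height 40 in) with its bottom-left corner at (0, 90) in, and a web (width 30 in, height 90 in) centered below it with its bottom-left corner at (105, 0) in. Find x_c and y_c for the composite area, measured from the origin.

web: A = 30 × 90 = 2700.00, centroid at (120.00, 45.00).
flange: A = 240 × 40 = 9600.00, centroid at (120.00, 110.00).
ΣA = 12300.00 in²
ΣAx_c = (2700.00)(120.00) + (9600.00)(120.00) = 1476000.00 in³
ΣAy_c = (2700.00)(45.00) + (9600.00)(110.00) = 1177500.00 in³
x_c = 1476000.00 / 12300.00 = 120.00 in
y_c = 1177500.00 / 12300.00 = 95.73 in

x_c = 120.00 in, y_c = 95.73 in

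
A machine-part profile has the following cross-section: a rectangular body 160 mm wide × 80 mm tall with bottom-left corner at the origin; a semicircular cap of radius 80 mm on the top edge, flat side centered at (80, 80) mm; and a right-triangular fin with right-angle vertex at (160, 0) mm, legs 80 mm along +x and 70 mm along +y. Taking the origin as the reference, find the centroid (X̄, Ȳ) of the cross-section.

Part | A | x̄ᵢ | ȳᵢ | A·x̄ᵢ | A·ȳᵢ
rectangular body | 12800.00 | 80.00 | 40.00 | 1024000.00 | 512000.00
semicircular top | 10053.10 | 80.00 | 113.95 | 804247.72 | 1145581.05
triangular fin | 2800.00 | 186.67 | 23.33 | 522666.67 | 65333.33
Σ | 25653.10 |  |  | 2350914.39 | 1722914.39
X̄ = 2350914.39 / 25653.10 = 91.64 mm
Ȳ = 1722914.39 / 25653.10 = 67.16 mm

X̄ = 91.64 mm, Ȳ = 67.16 mm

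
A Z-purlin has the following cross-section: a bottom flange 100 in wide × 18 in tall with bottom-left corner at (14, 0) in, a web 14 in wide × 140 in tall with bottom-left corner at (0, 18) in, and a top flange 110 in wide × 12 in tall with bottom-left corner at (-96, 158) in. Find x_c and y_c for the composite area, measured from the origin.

bottom flange: A = 100 × 18 = 1800.00, centroid at (64.00, 9.00).
web: A = 14 × 140 = 1960.00, centroid at (7.00, 88.00).
top flange: A = 110 × 12 = 1320.00, centroid at (-41.00, 164.00).
ΣA = 5080.00 in²
ΣAx_c = (1800.00)(64.00) + (1960.00)(7.00) + (1320.00)(-41.00) = 74800.00 in³
ΣAy_c = (1800.00)(9.00) + (1960.00)(88.00) + (1320.00)(164.00) = 405160.00 in³
x_c = 74800.00 / 5080.00 = 14.72 in
y_c = 405160.00 / 5080.00 = 79.76 in

x_c = 14.72 in, y_c = 79.76 in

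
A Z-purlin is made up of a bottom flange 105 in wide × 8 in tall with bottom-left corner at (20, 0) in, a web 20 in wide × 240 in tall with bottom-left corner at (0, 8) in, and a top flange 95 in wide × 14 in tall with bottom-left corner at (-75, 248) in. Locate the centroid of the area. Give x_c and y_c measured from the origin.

bottom flange: A = 105 × 8 = 840.00, centroid at (72.50, 4.00).
web: A = 20 × 240 = 4800.00, centroid at (10.00, 128.00).
top flange: A = 95 × 14 = 1330.00, centroid at (-27.50, 255.00).
ΣA = 6970.00 in²
ΣAx_c = (840.00)(72.50) + (4800.00)(10.00) + (1330.00)(-27.50) = 72325.00 in³
ΣAy_c = (840.00)(4.00) + (4800.00)(128.00) + (1330.00)(255.00) = 956910.00 in³
x_c = 72325.00 / 6970.00 = 10.38 in
y_c = 956910.00 / 6970.00 = 137.29 in

x_c = 10.38 in, y_c = 137.29 in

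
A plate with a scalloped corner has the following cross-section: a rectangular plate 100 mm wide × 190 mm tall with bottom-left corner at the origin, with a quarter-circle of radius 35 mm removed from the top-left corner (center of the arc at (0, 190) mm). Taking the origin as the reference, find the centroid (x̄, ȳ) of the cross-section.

plate: A = 100 × 190 = 19000.00, centroid at (50.00, 95.00).
removed quarter-circle: A = −¼π·35² = -962.11, centroid at (14.85, 175.15).
ΣA = 18037.89 mm²
ΣAx̄ = (19000.00)(50.00) + (-962.11)(14.85) = 935708.33 mm³
ΣAȳ = (19000.00)(95.00) + (-962.11)(175.15) = 1636490.24 mm³
x̄ = 935708.33 / 18037.89 = 51.87 mm
ȳ = 1636490.24 / 18037.89 = 90.73 mm

x̄ = 51.87 mm, ȳ = 90.73 mm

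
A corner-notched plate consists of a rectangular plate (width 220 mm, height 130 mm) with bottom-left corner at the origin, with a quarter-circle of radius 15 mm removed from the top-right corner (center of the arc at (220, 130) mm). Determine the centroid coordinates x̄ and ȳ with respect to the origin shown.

x̄ = 109.36 mm, ȳ = 64.64 mm

Part | A | x̄ᵢ | ȳᵢ | A·x̄ᵢ | A·ȳᵢ
plate | 28600.00 | 110.00 | 65.00 | 3146000.00 | 1859000.00
removed quarter-circle | -176.71 | 213.63 | 123.63 | -37752.21 | -21847.90
Σ | 28423.29 |  |  | 3108247.79 | 1837152.10
x̄ = 3108247.79 / 28423.29 = 109.36 mm
ȳ = 1837152.10 / 28423.29 = 64.64 mm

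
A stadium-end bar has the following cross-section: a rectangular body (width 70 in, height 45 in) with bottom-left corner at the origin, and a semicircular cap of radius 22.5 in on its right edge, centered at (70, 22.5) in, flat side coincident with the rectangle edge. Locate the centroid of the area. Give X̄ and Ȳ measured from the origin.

rectangular body: A = 70 × 45 = 3150.00, centroid at (35.00, 22.50).
semicircular end: A = ½π·22.5² = 795.22, centroid at (79.55, 22.50).
ΣA = 3945.22 in²
ΣAX̄ = (3150.00)(35.00) + (795.22)(79.55) = 173508.84 in³
ΣAȲ = (3150.00)(22.50) + (795.22)(22.50) = 88767.35 in³
X̄ = 173508.84 / 3945.22 = 43.98 in
Ȳ = 88767.35 / 3945.22 = 22.50 in

X̄ = 43.98 in, Ȳ = 22.50 in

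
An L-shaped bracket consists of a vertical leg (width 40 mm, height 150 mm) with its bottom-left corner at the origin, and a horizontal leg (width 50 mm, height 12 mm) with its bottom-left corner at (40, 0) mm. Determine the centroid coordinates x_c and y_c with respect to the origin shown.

vertical leg: A = 40 × 150 = 6000.00, centroid at (20.00, 75.00).
horizontal leg: A = 50 × 12 = 600.00, centroid at (65.00, 6.00).
ΣA = 6600.00 mm², ΣAx_c = 159000.00 mm³, ΣAy_c = 453600.00 mm³.
x_c = 159000.00/6600.00 = 24.09 mm; y_c = 453600.00/6600.00 = 68.73 mm.

x_c = 24.09 mm, y_c = 68.73 mm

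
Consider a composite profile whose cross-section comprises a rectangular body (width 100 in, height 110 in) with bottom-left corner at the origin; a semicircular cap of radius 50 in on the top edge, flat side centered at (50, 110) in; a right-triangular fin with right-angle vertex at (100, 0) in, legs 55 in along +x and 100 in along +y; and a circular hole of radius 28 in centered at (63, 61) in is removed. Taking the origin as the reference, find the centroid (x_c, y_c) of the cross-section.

x_c = 60.25 in, y_c = 69.79 in

rectangular body: A = 100 × 110 = 11000.00, centroid at (50.00, 55.00).
semicircular top: A = ½π·50² = 3926.99, centroid at (50.00, 131.22).
triangular fin: A = ½·55·100 = 2750.00, centroid at (118.33, 33.33).
hole: A = −π·28² = -2463.01, centroid at (63.00, 61.00).
ΣA = 15213.98 in²
ΣAx_c = (11000.00)(50.00) + (3926.99)(50.00) + (2750.00)(118.33) + (-2463.01)(63.00) = 916596.66 in³
ΣAy_c = (11000.00)(55.00) + (3926.99)(131.22) + (2750.00)(33.33) + (-2463.01)(61.00) = 1061725.46 in³
x_c = 916596.66 / 15213.98 = 60.25 in
y_c = 1061725.46 / 15213.98 = 69.79 in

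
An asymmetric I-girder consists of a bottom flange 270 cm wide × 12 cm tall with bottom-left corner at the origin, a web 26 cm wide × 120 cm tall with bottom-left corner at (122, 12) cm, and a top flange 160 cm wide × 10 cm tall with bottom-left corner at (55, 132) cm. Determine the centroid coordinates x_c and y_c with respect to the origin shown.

x_c = 135.00 cm, y_c = 58.20 cm

bottom flange: A = 270 × 12 = 3240.00, centroid at (135.00, 6.00).
web: A = 26 × 120 = 3120.00, centroid at (135.00, 72.00).
top flange: A = 160 × 10 = 1600.00, centroid at (135.00, 137.00).
ΣA = 7960.00 cm²
ΣAx_c = (3240.00)(135.00) + (3120.00)(135.00) + (1600.00)(135.00) = 1074600.00 cm³
ΣAy_c = (3240.00)(6.00) + (3120.00)(72.00) + (1600.00)(137.00) = 463280.00 cm³
x_c = 1074600.00 / 7960.00 = 135.00 cm
y_c = 463280.00 / 7960.00 = 58.20 cm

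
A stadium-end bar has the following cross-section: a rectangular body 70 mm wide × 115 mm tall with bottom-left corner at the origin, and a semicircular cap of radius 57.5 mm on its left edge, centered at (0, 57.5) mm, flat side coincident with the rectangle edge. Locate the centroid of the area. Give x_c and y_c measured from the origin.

x_c = 11.70 mm, y_c = 57.50 mm

rectangular body: A = 70 × 115 = 8050.00, centroid at (35.00, 57.50).
semicircular end: A = ½π·57.5² = 5193.45, centroid at (-24.40, 57.50).
ΣA = 13243.45 mm²
ΣAx_c = (8050.00)(35.00) + (5193.45)(-24.40) = 155010.42 mm³
ΣAy_c = (8050.00)(57.50) + (5193.45)(57.50) = 761498.11 mm³
x_c = 155010.42 / 13243.45 = 11.70 mm
y_c = 761498.11 / 13243.45 = 57.50 mm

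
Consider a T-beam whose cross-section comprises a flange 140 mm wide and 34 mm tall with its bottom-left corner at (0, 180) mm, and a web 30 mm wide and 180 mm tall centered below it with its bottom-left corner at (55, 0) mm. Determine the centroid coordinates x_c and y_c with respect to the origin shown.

x_c = 70.00 mm, y_c = 140.13 mm

web: A = 30 × 180 = 5400.00, centroid at (70.00, 90.00).
flange: A = 140 × 34 = 4760.00, centroid at (70.00, 197.00).
ΣA = 10160.00 mm², ΣAx_c = 711200.00 mm³, ΣAy_c = 1423720.00 mm³.
x_c = 711200.00/10160.00 = 70.00 mm; y_c = 1423720.00/10160.00 = 140.13 mm.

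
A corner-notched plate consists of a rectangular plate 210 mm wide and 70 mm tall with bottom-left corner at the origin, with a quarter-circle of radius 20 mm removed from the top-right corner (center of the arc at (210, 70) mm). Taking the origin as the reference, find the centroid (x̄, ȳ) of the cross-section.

x̄ = 102.89 mm, ȳ = 34.42 mm

plate: A = 210 × 70 = 14700.00, centroid at (105.00, 35.00).
removed quarter-circle: A = −¼π·20² = -314.16, centroid at (201.51, 61.51).
ΣA = 14385.84 mm², ΣAx̄ = 1480193.22 mm³, ΣAȳ = 495175.52 mm³.
x̄ = 1480193.22/14385.84 = 102.89 mm; ȳ = 495175.52/14385.84 = 34.42 mm.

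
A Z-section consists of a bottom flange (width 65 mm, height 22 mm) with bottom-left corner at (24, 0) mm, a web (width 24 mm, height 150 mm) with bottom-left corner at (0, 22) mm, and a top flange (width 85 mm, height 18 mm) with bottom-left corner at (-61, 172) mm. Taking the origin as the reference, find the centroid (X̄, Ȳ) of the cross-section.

bottom flange: A = 65 × 22 = 1430.00, centroid at (56.50, 11.00).
web: A = 24 × 150 = 3600.00, centroid at (12.00, 97.00).
top flange: A = 85 × 18 = 1530.00, centroid at (-18.50, 181.00).
ΣA = 6560.00 mm², ΣAX̄ = 95690.00 mm³, ΣAȲ = 641860.00 mm³.
X̄ = 95690.00/6560.00 = 14.59 mm; Ȳ = 641860.00/6560.00 = 97.84 mm.

X̄ = 14.59 mm, Ȳ = 97.84 mm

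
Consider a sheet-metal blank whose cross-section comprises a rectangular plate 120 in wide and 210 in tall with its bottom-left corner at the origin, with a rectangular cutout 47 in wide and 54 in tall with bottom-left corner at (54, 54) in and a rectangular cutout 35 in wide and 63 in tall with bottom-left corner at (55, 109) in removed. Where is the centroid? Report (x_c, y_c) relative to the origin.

x_c = 56.48 in, y_c = 104.15 in

plate: A = 120 × 210 = 25200.00, centroid at (60.00, 105.00).
hole 1: A = −(47 × 54) = -2538.00, centroid at (77.50, 81.00).
hole 2: A = −(35 × 63) = -2205.00, centroid at (72.50, 140.50).
ΣA = 20457.00 in²
ΣAx_c = (25200.00)(60.00) + (-2538.00)(77.50) + (-2205.00)(72.50) = 1155442.50 in³
ΣAy_c = (25200.00)(105.00) + (-2538.00)(81.00) + (-2205.00)(140.50) = 2130619.50 in³
x_c = 1155442.50 / 20457.00 = 56.48 in
y_c = 2130619.50 / 20457.00 = 104.15 in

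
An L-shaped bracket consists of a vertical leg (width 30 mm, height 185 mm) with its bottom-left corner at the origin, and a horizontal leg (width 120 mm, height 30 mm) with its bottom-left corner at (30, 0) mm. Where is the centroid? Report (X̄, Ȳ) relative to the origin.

X̄ = 44.51 mm, Ȳ = 62.01 mm

Part | A | x̄ᵢ | ȳᵢ | A·x̄ᵢ | A·ȳᵢ
vertical leg | 5550.00 | 15.00 | 92.50 | 83250.00 | 513375.00
horizontal leg | 3600.00 | 90.00 | 15.00 | 324000.00 | 54000.00
Σ | 9150.00 |  |  | 407250.00 | 567375.00
X̄ = 407250.00 / 9150.00 = 44.51 mm
Ȳ = 567375.00 / 9150.00 = 62.01 mm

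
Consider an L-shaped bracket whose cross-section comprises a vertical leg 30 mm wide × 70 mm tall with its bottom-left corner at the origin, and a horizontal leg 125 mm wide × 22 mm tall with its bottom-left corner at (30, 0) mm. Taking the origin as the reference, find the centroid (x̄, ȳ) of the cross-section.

vertical leg: A = 30 × 70 = 2100.00, centroid at (15.00, 35.00).
horizontal leg: A = 125 × 22 = 2750.00, centroid at (92.50, 11.00).
ΣA = 4850.00 mm²
ΣAx̄ = (2100.00)(15.00) + (2750.00)(92.50) = 285875.00 mm³
ΣAȳ = (2100.00)(35.00) + (2750.00)(11.00) = 103750.00 mm³
x̄ = 285875.00 / 4850.00 = 58.94 mm
ȳ = 103750.00 / 4850.00 = 21.39 mm

x̄ = 58.94 mm, ȳ = 21.39 mm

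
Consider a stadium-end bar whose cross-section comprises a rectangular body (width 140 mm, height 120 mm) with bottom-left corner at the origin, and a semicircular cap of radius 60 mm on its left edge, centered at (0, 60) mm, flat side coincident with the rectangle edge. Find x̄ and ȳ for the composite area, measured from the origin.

x̄ = 45.96 mm, ȳ = 60.00 mm

rectangular body: A = 140 × 120 = 16800.00, centroid at (70.00, 60.00).
semicircular end: A = ½π·60² = 5654.87, centroid at (-25.46, 60.00).
ΣA = 22454.87 mm², ΣAx̄ = 1032000.00 mm³, ΣAȳ = 1347292.01 mm³.
x̄ = 1032000.00/22454.87 = 45.96 mm; ȳ = 1347292.01/22454.87 = 60.00 mm.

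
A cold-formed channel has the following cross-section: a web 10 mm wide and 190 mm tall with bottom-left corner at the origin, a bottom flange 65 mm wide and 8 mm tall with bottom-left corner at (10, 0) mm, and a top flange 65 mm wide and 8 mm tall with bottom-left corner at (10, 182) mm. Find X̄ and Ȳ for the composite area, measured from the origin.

Part | A | x̄ᵢ | ȳᵢ | A·x̄ᵢ | A·ȳᵢ
web | 1900.00 | 5.00 | 95.00 | 9500.00 | 180500.00
bottom flange | 520.00 | 42.50 | 4.00 | 22100.00 | 2080.00
top flange | 520.00 | 42.50 | 186.00 | 22100.00 | 96720.00
Σ | 2940.00 |  |  | 53700.00 | 279300.00
X̄ = 53700.00 / 2940.00 = 18.27 mm
Ȳ = 279300.00 / 2940.00 = 95.00 mm

X̄ = 18.27 mm, Ȳ = 95.00 mm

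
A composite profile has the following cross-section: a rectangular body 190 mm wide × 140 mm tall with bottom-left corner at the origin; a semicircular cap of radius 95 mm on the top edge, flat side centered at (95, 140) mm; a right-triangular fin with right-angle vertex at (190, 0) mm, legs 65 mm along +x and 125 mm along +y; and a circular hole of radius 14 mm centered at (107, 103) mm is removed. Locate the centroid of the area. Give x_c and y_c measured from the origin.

rectangular body: A = 190 × 140 = 26600.00, centroid at (95.00, 70.00).
semicircular top: A = ½π·95² = 14176.44, centroid at (95.00, 180.32).
triangular fin: A = ½·65·125 = 4062.50, centroid at (211.67, 41.67).
hole: A = −π·14² = -615.75, centroid at (107.00, 103.00).
ΣA = 44223.18 mm², ΣAx_c = 4667771.85 mm³, ΣAy_c = 4524132.85 mm³.
x_c = 4667771.85/44223.18 = 105.55 mm; y_c = 4524132.85/44223.18 = 102.30 mm.

x_c = 105.55 mm, y_c = 102.30 mm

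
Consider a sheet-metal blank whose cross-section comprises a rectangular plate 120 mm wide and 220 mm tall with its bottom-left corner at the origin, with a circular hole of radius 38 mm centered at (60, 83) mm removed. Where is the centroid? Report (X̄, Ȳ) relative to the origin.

plate: A = 120 × 220 = 26400.00, centroid at (60.00, 110.00).
hole: A = −π·38² = -4536.46, centroid at (60.00, 83.00).
ΣA = 21863.54 mm²
ΣAX̄ = (26400.00)(60.00) + (-4536.46)(60.00) = 1311812.41 mm³
ΣAȲ = (26400.00)(110.00) + (-4536.46)(83.00) = 2527473.84 mm³
X̄ = 1311812.41 / 21863.54 = 60.00 mm
Ȳ = 2527473.84 / 21863.54 = 115.60 mm

X̄ = 60.00 mm, Ȳ = 115.60 mm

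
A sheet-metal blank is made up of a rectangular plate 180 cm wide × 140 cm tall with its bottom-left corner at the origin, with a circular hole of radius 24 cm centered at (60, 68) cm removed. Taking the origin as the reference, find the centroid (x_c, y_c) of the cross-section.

x_c = 92.32 cm, y_c = 70.15 cm

Part | A | x̄ᵢ | ȳᵢ | A·x̄ᵢ | A·ȳᵢ
plate | 25200.00 | 90.00 | 70.00 | 2268000.00 | 1764000.00
hole | -1809.56 | 60.00 | 68.00 | -108573.44 | -123049.90
Σ | 23390.44 |  |  | 2159426.56 | 1640950.10
x_c = 2159426.56 / 23390.44 = 92.32 cm
y_c = 1640950.10 / 23390.44 = 70.15 cm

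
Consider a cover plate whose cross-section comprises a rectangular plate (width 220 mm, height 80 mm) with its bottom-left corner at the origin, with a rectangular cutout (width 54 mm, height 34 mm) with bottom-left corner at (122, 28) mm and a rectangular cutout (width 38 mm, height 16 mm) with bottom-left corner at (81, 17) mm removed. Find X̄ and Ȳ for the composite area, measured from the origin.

X̄ = 105.68 mm, Ȳ = 40.00 mm

plate: A = 220 × 80 = 17600.00, centroid at (110.00, 40.00).
hole 1: A = −(54 × 34) = -1836.00, centroid at (149.00, 45.00).
hole 2: A = −(38 × 16) = -608.00, centroid at (100.00, 25.00).
ΣA = 15156.00 mm², ΣAX̄ = 1601636.00 mm³, ΣAȲ = 606180.00 mm³.
X̄ = 1601636.00/15156.00 = 105.68 mm; Ȳ = 606180.00/15156.00 = 40.00 mm.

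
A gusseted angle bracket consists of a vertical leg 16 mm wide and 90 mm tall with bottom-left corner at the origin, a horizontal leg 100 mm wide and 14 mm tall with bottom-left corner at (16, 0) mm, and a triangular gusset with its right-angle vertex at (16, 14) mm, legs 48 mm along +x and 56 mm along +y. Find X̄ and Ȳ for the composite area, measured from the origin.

X̄ = 35.12 mm, Ȳ = 28.32 mm

vertical leg: A = 16 × 90 = 1440.00, centroid at (8.00, 45.00).
horizontal leg: A = 100 × 14 = 1400.00, centroid at (66.00, 7.00).
gusset: A = ½·48·56 = 1344.00, centroid at (32.00, 32.67).
ΣA = 4184.00 mm², ΣAX̄ = 146928.00 mm³, ΣAȲ = 118504.00 mm³.
X̄ = 146928.00/4184.00 = 35.12 mm; Ȳ = 118504.00/4184.00 = 28.32 mm.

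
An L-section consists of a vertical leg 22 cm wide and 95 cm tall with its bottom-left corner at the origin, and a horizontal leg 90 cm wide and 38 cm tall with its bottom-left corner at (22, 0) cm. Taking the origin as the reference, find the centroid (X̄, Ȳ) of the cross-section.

vertical leg: A = 22 × 95 = 2090.00, centroid at (11.00, 47.50).
horizontal leg: A = 90 × 38 = 3420.00, centroid at (67.00, 19.00).
ΣA = 5510.00 cm², ΣAX̄ = 252130.00 cm³, ΣAȲ = 164255.00 cm³.
X̄ = 252130.00/5510.00 = 45.76 cm; Ȳ = 164255.00/5510.00 = 29.81 cm.

X̄ = 45.76 cm, Ȳ = 29.81 cm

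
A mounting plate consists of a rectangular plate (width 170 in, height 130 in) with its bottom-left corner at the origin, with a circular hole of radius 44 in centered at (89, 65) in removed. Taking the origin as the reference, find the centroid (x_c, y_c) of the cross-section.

plate: A = 170 × 130 = 22100.00, centroid at (85.00, 65.00).
hole: A = −π·44² = -6082.12, centroid at (89.00, 65.00).
ΣA = 16017.88 in²
ΣAx_c = (22100.00)(85.00) + (-6082.12)(89.00) = 1337191.02 in³
ΣAy_c = (22100.00)(65.00) + (-6082.12)(65.00) = 1041161.98 in³
x_c = 1337191.02 / 16017.88 = 83.48 in
y_c = 1041161.98 / 16017.88 = 65.00 in

x_c = 83.48 in, y_c = 65.00 in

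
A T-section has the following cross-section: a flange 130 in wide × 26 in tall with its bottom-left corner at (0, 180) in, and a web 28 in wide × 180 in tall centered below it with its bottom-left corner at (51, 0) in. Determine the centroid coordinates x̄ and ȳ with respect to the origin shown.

x̄ = 65.00 in, ȳ = 131.35 in

web: A = 28 × 180 = 5040.00, centroid at (65.00, 90.00).
flange: A = 130 × 26 = 3380.00, centroid at (65.00, 193.00).
ΣA = 8420.00 in²
ΣAx̄ = (5040.00)(65.00) + (3380.00)(65.00) = 547300.00 in³
ΣAȳ = (5040.00)(90.00) + (3380.00)(193.00) = 1105940.00 in³
x̄ = 547300.00 / 8420.00 = 65.00 in
ȳ = 1105940.00 / 8420.00 = 131.35 in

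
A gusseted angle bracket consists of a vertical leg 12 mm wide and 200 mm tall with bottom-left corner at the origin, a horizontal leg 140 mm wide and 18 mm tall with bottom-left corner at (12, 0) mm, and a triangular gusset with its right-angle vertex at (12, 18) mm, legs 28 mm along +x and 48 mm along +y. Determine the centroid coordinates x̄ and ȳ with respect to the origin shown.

vertical leg: A = 12 × 200 = 2400.00, centroid at (6.00, 100.00).
horizontal leg: A = 140 × 18 = 2520.00, centroid at (82.00, 9.00).
gusset: A = ½·28·48 = 672.00, centroid at (21.33, 34.00).
ΣA = 5592.00 mm², ΣAx̄ = 235376.00 mm³, ΣAȳ = 285528.00 mm³.
x̄ = 235376.00/5592.00 = 42.09 mm; ȳ = 285528.00/5592.00 = 51.06 mm.

x̄ = 42.09 mm, ȳ = 51.06 mm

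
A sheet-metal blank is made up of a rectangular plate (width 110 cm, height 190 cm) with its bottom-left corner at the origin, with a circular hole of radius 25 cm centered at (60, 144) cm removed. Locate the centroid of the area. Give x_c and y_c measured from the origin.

x_c = 54.48 cm, y_c = 89.92 cm

plate: A = 110 × 190 = 20900.00, centroid at (55.00, 95.00).
hole: A = −π·25² = -1963.50, centroid at (60.00, 144.00).
ΣA = 18936.50 cm², ΣAx_c = 1031690.28 cm³, ΣAy_c = 1702756.66 cm³.
x_c = 1031690.28/18936.50 = 54.48 cm; y_c = 1702756.66/18936.50 = 89.92 cm.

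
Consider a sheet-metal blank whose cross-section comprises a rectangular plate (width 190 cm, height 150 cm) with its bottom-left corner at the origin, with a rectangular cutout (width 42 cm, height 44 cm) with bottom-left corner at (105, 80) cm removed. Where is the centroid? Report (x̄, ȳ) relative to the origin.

x̄ = 92.85 cm, ȳ = 73.13 cm

Part | A | x̄ᵢ | ȳᵢ | A·x̄ᵢ | A·ȳᵢ
plate | 28500.00 | 95.00 | 75.00 | 2707500.00 | 2137500.00
hole | -1848.00 | 126.00 | 102.00 | -232848.00 | -188496.00
Σ | 26652.00 |  |  | 2474652.00 | 1949004.00
x̄ = 2474652.00 / 26652.00 = 92.85 cm
ȳ = 1949004.00 / 26652.00 = 73.13 cm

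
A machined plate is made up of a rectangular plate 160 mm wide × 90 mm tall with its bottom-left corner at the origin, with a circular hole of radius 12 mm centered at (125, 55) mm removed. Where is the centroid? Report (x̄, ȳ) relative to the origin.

plate: A = 160 × 90 = 14400.00, centroid at (80.00, 45.00).
hole: A = −π·12² = -452.39, centroid at (125.00, 55.00).
ΣA = 13947.61 mm²
ΣAx̄ = (14400.00)(80.00) + (-452.39)(125.00) = 1095451.33 mm³
ΣAȳ = (14400.00)(45.00) + (-452.39)(55.00) = 623118.59 mm³
x̄ = 1095451.33 / 13947.61 = 78.54 mm
ȳ = 623118.59 / 13947.61 = 44.68 mm

x̄ = 78.54 mm, ȳ = 44.68 mm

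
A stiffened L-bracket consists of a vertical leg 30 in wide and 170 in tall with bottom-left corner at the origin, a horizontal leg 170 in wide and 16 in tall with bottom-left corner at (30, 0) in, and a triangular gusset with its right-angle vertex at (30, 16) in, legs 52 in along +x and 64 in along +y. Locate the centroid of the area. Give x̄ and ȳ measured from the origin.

x̄ = 49.35 in, ȳ = 54.55 in

Part | A | x̄ᵢ | ȳᵢ | A·x̄ᵢ | A·ȳᵢ
vertical leg | 5100.00 | 15.00 | 85.00 | 76500.00 | 433500.00
horizontal leg | 2720.00 | 115.00 | 8.00 | 312800.00 | 21760.00
gusset | 1664.00 | 47.33 | 37.33 | 78762.67 | 62122.67
Σ | 9484.00 |  |  | 468062.67 | 517382.67
x̄ = 468062.67 / 9484.00 = 49.35 in
ȳ = 517382.67 / 9484.00 = 54.55 in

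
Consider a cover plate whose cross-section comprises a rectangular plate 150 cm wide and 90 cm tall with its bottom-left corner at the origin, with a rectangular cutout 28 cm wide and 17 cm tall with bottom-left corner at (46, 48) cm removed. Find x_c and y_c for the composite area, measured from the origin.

Part | A | x̄ᵢ | ȳᵢ | A·x̄ᵢ | A·ȳᵢ
plate | 13500.00 | 75.00 | 45.00 | 1012500.00 | 607500.00
hole | -476.00 | 60.00 | 56.50 | -28560.00 | -26894.00
Σ | 13024.00 |  |  | 983940.00 | 580606.00
x_c = 983940.00 / 13024.00 = 75.55 cm
y_c = 580606.00 / 13024.00 = 44.58 cm

x_c = 75.55 cm, y_c = 44.58 cm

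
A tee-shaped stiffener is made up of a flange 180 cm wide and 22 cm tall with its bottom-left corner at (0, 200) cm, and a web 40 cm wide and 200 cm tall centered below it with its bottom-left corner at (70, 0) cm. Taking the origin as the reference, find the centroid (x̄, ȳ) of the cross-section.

x̄ = 90.00 cm, ȳ = 136.75 cm

Part | A | x̄ᵢ | ȳᵢ | A·x̄ᵢ | A·ȳᵢ
web | 8000.00 | 90.00 | 100.00 | 720000.00 | 800000.00
flange | 3960.00 | 90.00 | 211.00 | 356400.00 | 835560.00
Σ | 11960.00 |  |  | 1076400.00 | 1635560.00
x̄ = 1076400.00 / 11960.00 = 90.00 cm
ȳ = 1635560.00 / 11960.00 = 136.75 cm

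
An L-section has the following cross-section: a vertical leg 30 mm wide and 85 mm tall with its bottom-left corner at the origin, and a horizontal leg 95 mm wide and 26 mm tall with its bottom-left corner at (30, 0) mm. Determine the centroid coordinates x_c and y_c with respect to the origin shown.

vertical leg: A = 30 × 85 = 2550.00, centroid at (15.00, 42.50).
horizontal leg: A = 95 × 26 = 2470.00, centroid at (77.50, 13.00).
ΣA = 5020.00 mm², ΣAx_c = 229675.00 mm³, ΣAy_c = 140485.00 mm³.
x_c = 229675.00/5020.00 = 45.75 mm; y_c = 140485.00/5020.00 = 27.99 mm.

x_c = 45.75 mm, y_c = 27.99 mm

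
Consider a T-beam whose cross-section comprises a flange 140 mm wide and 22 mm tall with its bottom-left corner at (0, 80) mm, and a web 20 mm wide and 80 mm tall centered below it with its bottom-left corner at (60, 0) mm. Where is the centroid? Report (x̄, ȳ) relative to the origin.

x̄ = 70.00 mm, ȳ = 73.56 mm

Part | A | x̄ᵢ | ȳᵢ | A·x̄ᵢ | A·ȳᵢ
web | 1600.00 | 70.00 | 40.00 | 112000.00 | 64000.00
flange | 3080.00 | 70.00 | 91.00 | 215600.00 | 280280.00
Σ | 4680.00 |  |  | 327600.00 | 344280.00
x̄ = 327600.00 / 4680.00 = 70.00 mm
ȳ = 344280.00 / 4680.00 = 73.56 mm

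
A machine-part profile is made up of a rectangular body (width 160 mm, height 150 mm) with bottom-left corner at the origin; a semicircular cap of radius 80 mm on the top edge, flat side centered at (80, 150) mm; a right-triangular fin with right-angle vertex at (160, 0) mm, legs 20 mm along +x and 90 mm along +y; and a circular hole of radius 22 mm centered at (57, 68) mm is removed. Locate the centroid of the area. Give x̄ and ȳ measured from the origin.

rectangular body: A = 160 × 150 = 24000.00, centroid at (80.00, 75.00).
semicircular top: A = ½π·80² = 10053.10, centroid at (80.00, 183.95).
triangular fin: A = ½·20·90 = 900.00, centroid at (166.67, 30.00).
hole: A = −π·22² = -1520.53, centroid at (57.00, 68.00).
ΣA = 33432.57 mm²
ΣAx̄ = (24000.00)(80.00) + (10053.10)(80.00) + (900.00)(166.67) + (-1520.53)(57.00) = 2787577.46 mm³
ΣAȳ = (24000.00)(75.00) + (10053.10)(183.95) + (900.00)(30.00) + (-1520.53)(68.00) = 3572901.71 mm³
x̄ = 2787577.46 / 33432.57 = 83.38 mm
ȳ = 3572901.71 / 33432.57 = 106.87 mm

x̄ = 83.38 mm, ȳ = 106.87 mm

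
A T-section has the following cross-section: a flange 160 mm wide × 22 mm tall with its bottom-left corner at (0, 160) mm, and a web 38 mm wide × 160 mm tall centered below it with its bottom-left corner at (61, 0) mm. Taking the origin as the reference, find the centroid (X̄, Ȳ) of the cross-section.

web: A = 38 × 160 = 6080.00, centroid at (80.00, 80.00).
flange: A = 160 × 22 = 3520.00, centroid at (80.00, 171.00).
ΣA = 9600.00 mm², ΣAX̄ = 768000.00 mm³, ΣAȲ = 1088320.00 mm³.
X̄ = 768000.00/9600.00 = 80.00 mm; Ȳ = 1088320.00/9600.00 = 113.37 mm.

X̄ = 80.00 mm, Ȳ = 113.37 mm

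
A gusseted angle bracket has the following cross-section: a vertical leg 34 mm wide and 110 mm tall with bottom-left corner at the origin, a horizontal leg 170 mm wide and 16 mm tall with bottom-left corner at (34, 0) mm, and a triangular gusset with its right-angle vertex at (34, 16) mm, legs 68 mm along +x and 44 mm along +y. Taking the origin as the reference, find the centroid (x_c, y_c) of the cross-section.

vertical leg: A = 34 × 110 = 3740.00, centroid at (17.00, 55.00).
horizontal leg: A = 170 × 16 = 2720.00, centroid at (119.00, 8.00).
gusset: A = ½·68·44 = 1496.00, centroid at (56.67, 30.67).
ΣA = 7956.00 mm², ΣAx_c = 472033.33 mm³, ΣAy_c = 273337.33 mm³.
x_c = 472033.33/7956.00 = 59.33 mm; y_c = 273337.33/7956.00 = 34.36 mm.

x_c = 59.33 mm, y_c = 34.36 mm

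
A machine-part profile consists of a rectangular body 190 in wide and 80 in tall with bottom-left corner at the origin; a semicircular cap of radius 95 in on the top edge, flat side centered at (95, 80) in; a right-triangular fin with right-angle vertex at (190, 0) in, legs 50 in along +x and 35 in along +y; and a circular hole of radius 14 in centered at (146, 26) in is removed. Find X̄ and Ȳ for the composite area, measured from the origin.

rectangular body: A = 190 × 80 = 15200.00, centroid at (95.00, 40.00).
semicircular top: A = ½π·95² = 14176.44, centroid at (95.00, 120.32).
triangular fin: A = ½·50·35 = 875.00, centroid at (206.67, 11.67).
hole: A = −π·14² = -615.75, centroid at (146.00, 26.00).
ΣA = 29635.68 in², ΣAX̄ = 2881695.02 in³, ΣAȲ = 2307897.06 in³.
X̄ = 2881695.02/29635.68 = 97.24 in; Ȳ = 2307897.06/29635.68 = 77.88 in.

X̄ = 97.24 in, Ȳ = 77.88 in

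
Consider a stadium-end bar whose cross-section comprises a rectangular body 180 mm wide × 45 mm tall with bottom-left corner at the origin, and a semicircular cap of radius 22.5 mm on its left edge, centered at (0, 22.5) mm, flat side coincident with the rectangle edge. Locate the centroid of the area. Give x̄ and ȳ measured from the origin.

rectangular body: A = 180 × 45 = 8100.00, centroid at (90.00, 22.50).
semicircular end: A = ½π·22.5² = 795.22, centroid at (-9.55, 22.50).
ΣA = 8895.22 mm²
ΣAx̄ = (8100.00)(90.00) + (795.22)(-9.55) = 721406.25 mm³
ΣAȳ = (8100.00)(22.50) + (795.22)(22.50) = 200142.35 mm³
x̄ = 721406.25 / 8895.22 = 81.10 mm
ȳ = 200142.35 / 8895.22 = 22.50 mm

x̄ = 81.10 mm, ȳ = 22.50 mm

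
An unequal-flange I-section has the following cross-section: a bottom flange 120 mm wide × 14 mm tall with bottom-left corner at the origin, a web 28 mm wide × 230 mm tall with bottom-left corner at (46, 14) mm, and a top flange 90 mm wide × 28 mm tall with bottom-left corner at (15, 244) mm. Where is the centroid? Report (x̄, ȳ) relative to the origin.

bottom flange: A = 120 × 14 = 1680.00, centroid at (60.00, 7.00).
web: A = 28 × 230 = 6440.00, centroid at (60.00, 129.00).
top flange: A = 90 × 28 = 2520.00, centroid at (60.00, 258.00).
ΣA = 10640.00 mm², ΣAx̄ = 638400.00 mm³, ΣAȳ = 1492680.00 mm³.
x̄ = 638400.00/10640.00 = 60.00 mm; ȳ = 1492680.00/10640.00 = 140.29 mm.

x̄ = 60.00 mm, ȳ = 140.29 mm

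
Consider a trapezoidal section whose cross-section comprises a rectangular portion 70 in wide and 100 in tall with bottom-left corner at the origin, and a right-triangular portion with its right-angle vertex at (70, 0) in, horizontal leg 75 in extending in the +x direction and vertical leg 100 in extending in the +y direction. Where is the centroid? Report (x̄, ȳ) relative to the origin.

x̄ = 55.93 in, ȳ = 44.19 in

rectangular portion: A = 70 × 100 = 7000.00, centroid at (35.00, 50.00).
triangular portion: A = ½·75·100 = 3750.00, centroid at (95.00, 33.33).
ΣA = 10750.00 in², ΣAx̄ = 601250.00 in³, ΣAȳ = 475000.00 in³.
x̄ = 601250.00/10750.00 = 55.93 in; ȳ = 475000.00/10750.00 = 44.19 in.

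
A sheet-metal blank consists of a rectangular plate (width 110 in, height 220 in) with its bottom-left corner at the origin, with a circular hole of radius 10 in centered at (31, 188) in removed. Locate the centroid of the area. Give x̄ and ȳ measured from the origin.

x̄ = 55.32 in, ȳ = 108.97 in

Part | A | x̄ᵢ | ȳᵢ | A·x̄ᵢ | A·ȳᵢ
plate | 24200.00 | 55.00 | 110.00 | 1331000.00 | 2662000.00
hole | -314.16 | 31.00 | 188.00 | -9738.94 | -59061.94
Σ | 23885.84 |  |  | 1321261.06 | 2602938.06
x̄ = 1321261.06 / 23885.84 = 55.32 in
ȳ = 2602938.06 / 23885.84 = 108.97 in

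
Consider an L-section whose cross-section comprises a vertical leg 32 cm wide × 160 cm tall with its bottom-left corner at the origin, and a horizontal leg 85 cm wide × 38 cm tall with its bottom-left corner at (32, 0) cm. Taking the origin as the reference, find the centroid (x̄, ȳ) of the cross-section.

vertical leg: A = 32 × 160 = 5120.00, centroid at (16.00, 80.00).
horizontal leg: A = 85 × 38 = 3230.00, centroid at (74.50, 19.00).
ΣA = 8350.00 cm², ΣAx̄ = 322555.00 cm³, ΣAȳ = 470970.00 cm³.
x̄ = 322555.00/8350.00 = 38.63 cm; ȳ = 470970.00/8350.00 = 56.40 cm.

x̄ = 38.63 cm, ȳ = 56.40 cm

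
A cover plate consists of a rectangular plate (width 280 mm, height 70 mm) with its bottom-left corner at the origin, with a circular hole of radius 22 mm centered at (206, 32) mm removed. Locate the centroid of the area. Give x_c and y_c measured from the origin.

plate: A = 280 × 70 = 19600.00, centroid at (140.00, 35.00).
hole: A = −π·22² = -1520.53, centroid at (206.00, 32.00).
ΣA = 18079.47 mm², ΣAx_c = 2430770.65 mm³, ΣAy_c = 637343.01 mm³.
x_c = 2430770.65/18079.47 = 134.45 mm; y_c = 637343.01/18079.47 = 35.25 mm.

x_c = 134.45 mm, y_c = 35.25 mm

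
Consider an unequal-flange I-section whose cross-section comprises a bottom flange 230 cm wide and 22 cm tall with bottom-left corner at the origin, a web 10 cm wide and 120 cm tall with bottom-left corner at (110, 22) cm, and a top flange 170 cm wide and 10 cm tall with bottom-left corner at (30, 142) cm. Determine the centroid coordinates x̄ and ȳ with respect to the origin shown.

bottom flange: A = 230 × 22 = 5060.00, centroid at (115.00, 11.00).
web: A = 10 × 120 = 1200.00, centroid at (115.00, 82.00).
top flange: A = 170 × 10 = 1700.00, centroid at (115.00, 147.00).
ΣA = 7960.00 cm²
ΣAx̄ = (5060.00)(115.00) + (1200.00)(115.00) + (1700.00)(115.00) = 915400.00 cm³
ΣAȳ = (5060.00)(11.00) + (1200.00)(82.00) + (1700.00)(147.00) = 403960.00 cm³
x̄ = 915400.00 / 7960.00 = 115.00 cm
ȳ = 403960.00 / 7960.00 = 50.75 cm

x̄ = 115.00 cm, ȳ = 50.75 cm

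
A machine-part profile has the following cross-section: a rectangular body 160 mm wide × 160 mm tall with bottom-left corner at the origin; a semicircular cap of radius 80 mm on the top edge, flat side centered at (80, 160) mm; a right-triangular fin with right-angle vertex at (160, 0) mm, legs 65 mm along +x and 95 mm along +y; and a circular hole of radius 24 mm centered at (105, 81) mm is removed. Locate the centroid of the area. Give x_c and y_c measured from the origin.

x_c = 87.27 mm, y_c = 106.93 mm

rectangular body: A = 160 × 160 = 25600.00, centroid at (80.00, 80.00).
semicircular top: A = ½π·80² = 10053.10, centroid at (80.00, 193.95).
triangular fin: A = ½·65·95 = 3087.50, centroid at (181.67, 31.67).
hole: A = −π·24² = -1809.56, centroid at (105.00, 81.00).
ΣA = 36931.04 mm², ΣAx_c = 3223140.03 mm³, ΣAy_c = 3949025.46 mm³.
x_c = 3223140.03/36931.04 = 87.27 mm; y_c = 3949025.46/36931.04 = 106.93 mm.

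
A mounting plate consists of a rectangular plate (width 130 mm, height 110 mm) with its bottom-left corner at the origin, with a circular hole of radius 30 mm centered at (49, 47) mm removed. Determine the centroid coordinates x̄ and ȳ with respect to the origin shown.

plate: A = 130 × 110 = 14300.00, centroid at (65.00, 55.00).
hole: A = −π·30² = -2827.43, centroid at (49.00, 47.00).
ΣA = 11472.57 mm²
ΣAx̄ = (14300.00)(65.00) + (-2827.43)(49.00) = 790955.76 mm³
ΣAȳ = (14300.00)(55.00) + (-2827.43)(47.00) = 653610.63 mm³
x̄ = 790955.76 / 11472.57 = 68.94 mm
ȳ = 653610.63 / 11472.57 = 56.97 mm

x̄ = 68.94 mm, ȳ = 56.97 mm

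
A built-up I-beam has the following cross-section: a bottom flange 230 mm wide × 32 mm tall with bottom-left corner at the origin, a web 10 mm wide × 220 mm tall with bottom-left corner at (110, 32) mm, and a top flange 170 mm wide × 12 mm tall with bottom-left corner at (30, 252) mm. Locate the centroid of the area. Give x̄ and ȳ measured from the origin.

x̄ = 115.00 mm, ȳ = 82.46 mm

bottom flange: A = 230 × 32 = 7360.00, centroid at (115.00, 16.00).
web: A = 10 × 220 = 2200.00, centroid at (115.00, 142.00).
top flange: A = 170 × 12 = 2040.00, centroid at (115.00, 258.00).
ΣA = 11600.00 mm²
ΣAx̄ = (7360.00)(115.00) + (2200.00)(115.00) + (2040.00)(115.00) = 1334000.00 mm³
ΣAȳ = (7360.00)(16.00) + (2200.00)(142.00) + (2040.00)(258.00) = 956480.00 mm³
x̄ = 1334000.00 / 11600.00 = 115.00 mm
ȳ = 956480.00 / 11600.00 = 82.46 mm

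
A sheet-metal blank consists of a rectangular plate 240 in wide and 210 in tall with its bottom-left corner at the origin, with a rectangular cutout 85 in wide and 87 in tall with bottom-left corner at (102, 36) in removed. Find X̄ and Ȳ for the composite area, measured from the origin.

X̄ = 115.79 in, Ȳ = 109.38 in

plate: A = 240 × 210 = 50400.00, centroid at (120.00, 105.00).
hole: A = −(85 × 87) = -7395.00, centroid at (144.50, 79.50).
ΣA = 43005.00 in², ΣAX̄ = 4979422.50 in³, ΣAȲ = 4704097.50 in³.
X̄ = 4979422.50/43005.00 = 115.79 in; Ȳ = 4704097.50/43005.00 = 109.38 in.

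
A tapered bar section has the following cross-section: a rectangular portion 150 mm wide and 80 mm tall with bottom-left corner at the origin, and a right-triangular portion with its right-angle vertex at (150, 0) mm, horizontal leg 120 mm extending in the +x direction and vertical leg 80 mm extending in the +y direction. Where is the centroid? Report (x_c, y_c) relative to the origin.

rectangular portion: A = 150 × 80 = 12000.00, centroid at (75.00, 40.00).
triangular portion: A = ½·120·80 = 4800.00, centroid at (190.00, 26.67).
ΣA = 16800.00 mm²
ΣAx_c = (12000.00)(75.00) + (4800.00)(190.00) = 1812000.00 mm³
ΣAy_c = (12000.00)(40.00) + (4800.00)(26.67) = 608000.00 mm³
x_c = 1812000.00 / 16800.00 = 107.86 mm
y_c = 608000.00 / 16800.00 = 36.19 mm

x_c = 107.86 mm, y_c = 36.19 mm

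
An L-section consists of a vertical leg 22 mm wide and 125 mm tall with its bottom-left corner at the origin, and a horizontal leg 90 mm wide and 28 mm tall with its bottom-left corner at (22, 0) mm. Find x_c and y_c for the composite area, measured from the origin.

Part | A | x̄ᵢ | ȳᵢ | A·x̄ᵢ | A·ȳᵢ
vertical leg | 2750.00 | 11.00 | 62.50 | 30250.00 | 171875.00
horizontal leg | 2520.00 | 67.00 | 14.00 | 168840.00 | 35280.00
Σ | 5270.00 |  |  | 199090.00 | 207155.00
x_c = 199090.00 / 5270.00 = 37.78 mm
y_c = 207155.00 / 5270.00 = 39.31 mm

x_c = 37.78 mm, y_c = 39.31 mm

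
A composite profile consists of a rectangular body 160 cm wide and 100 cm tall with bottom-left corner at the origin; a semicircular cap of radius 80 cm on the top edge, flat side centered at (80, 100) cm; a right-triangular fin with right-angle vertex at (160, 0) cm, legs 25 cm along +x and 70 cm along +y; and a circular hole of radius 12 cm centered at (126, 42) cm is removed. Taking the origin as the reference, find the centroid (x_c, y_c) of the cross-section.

Part | A | x̄ᵢ | ȳᵢ | A·x̄ᵢ | A·ȳᵢ
rectangular body | 16000.00 | 80.00 | 50.00 | 1280000.00 | 800000.00
semicircular top | 10053.10 | 80.00 | 133.95 | 804247.72 | 1346642.98
triangular fin | 875.00 | 168.33 | 23.33 | 147291.67 | 20416.67
hole | -452.39 | 126.00 | 42.00 | -57001.06 | -19000.35
Σ | 26475.71 |  |  | 2174538.33 | 2148059.30
x_c = 2174538.33 / 26475.71 = 82.13 cm
y_c = 2148059.30 / 26475.71 = 81.13 cm

x_c = 82.13 cm, y_c = 81.13 cm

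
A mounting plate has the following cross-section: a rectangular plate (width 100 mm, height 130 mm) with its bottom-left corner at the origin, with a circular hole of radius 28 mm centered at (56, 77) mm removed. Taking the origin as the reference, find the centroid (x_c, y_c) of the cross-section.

x_c = 48.60 mm, y_c = 62.20 mm

Part | A | x̄ᵢ | ȳᵢ | A·x̄ᵢ | A·ȳᵢ
plate | 13000.00 | 50.00 | 65.00 | 650000.00 | 845000.00
hole | -2463.01 | 56.00 | 77.00 | -137928.48 | -189651.67
Σ | 10536.99 |  |  | 512071.52 | 655348.33
x_c = 512071.52 / 10536.99 = 48.60 mm
y_c = 655348.33 / 10536.99 = 62.20 mm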